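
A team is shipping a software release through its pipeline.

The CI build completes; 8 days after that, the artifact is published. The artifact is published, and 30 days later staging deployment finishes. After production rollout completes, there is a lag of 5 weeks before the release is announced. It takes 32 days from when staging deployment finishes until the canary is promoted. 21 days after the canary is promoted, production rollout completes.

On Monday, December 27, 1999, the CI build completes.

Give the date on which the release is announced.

Monday, May 1, 2000

The CI build completes: Dec 27, 1999.
The artifact is published: Dec 27, 1999 + 8 days = Jan 4, 2000.
Staging deployment finishes: Jan 4, 2000 + 30 days = Feb 3, 2000.
The canary is promoted: Feb 3, 2000 + 32 days = Mar 6, 2000.
Production rollout completes: Mar 6, 2000 + 21 days = Mar 27, 2000.
The release is announced: Mar 27, 2000 + 5 weeks = May 1, 2000.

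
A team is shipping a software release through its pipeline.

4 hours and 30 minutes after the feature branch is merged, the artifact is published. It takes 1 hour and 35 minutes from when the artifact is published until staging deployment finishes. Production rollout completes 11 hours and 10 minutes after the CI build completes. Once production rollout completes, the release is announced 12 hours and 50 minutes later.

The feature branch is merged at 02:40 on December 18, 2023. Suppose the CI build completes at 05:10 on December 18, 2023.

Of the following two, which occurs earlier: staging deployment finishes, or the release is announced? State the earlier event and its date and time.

The feature branch is merged: 02:40 Dec 18, 2023.
The artifact is published: 02:40 Dec 18, 2023 + 4h30m = 07:10 Dec 18, 2023.
Staging deployment finishes: 07:10 Dec 18, 2023 + 1h35m = 08:45 Dec 18, 2023.
The CI build completes: 05:10 Dec 18, 2023.
Production rollout completes: 05:10 Dec 18, 2023 + 11h10m = 16:20 Dec 18, 2023.
The release is announced: 16:20 Dec 18, 2023 + 12h50m = 05:10 Dec 19, 2023.
Comparing: staging deployment finishes at 08:45 Dec 18, 2023 vs the release is announced at 05:10 Dec 19, 2023. Earlier: staging deployment finishes.

Staging deployment finishes — 08:45 on December 18, 2023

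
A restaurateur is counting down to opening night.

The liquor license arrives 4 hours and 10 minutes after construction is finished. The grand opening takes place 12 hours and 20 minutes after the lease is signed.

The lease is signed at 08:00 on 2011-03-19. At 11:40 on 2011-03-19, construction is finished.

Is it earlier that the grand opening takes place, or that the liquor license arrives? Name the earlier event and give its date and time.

The lease is signed: 08:00 Mar 19, 2011.
The grand opening takes place: 08:00 Mar 19, 2011 + 12h20m = 20:20 Mar 19, 2011.
Construction is finished: 11:40 Mar 19, 2011.
The liquor license arrives: 11:40 Mar 19, 2011 + 4h10m = 15:50 Mar 19, 2011.
Comparing: the grand opening takes place at 20:20 Mar 19, 2011 vs the liquor license arrives at 15:50 Mar 19, 2011. Earlier: the liquor license arrives.

The liquor license arrives — 15:50 on 2011-03-19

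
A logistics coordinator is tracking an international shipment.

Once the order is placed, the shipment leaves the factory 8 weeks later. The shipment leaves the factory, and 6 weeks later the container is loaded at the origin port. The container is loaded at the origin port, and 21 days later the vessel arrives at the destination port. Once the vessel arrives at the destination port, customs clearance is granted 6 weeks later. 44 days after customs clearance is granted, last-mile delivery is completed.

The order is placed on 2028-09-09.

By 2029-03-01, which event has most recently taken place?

The order is placed: Sep 9, 2028.
The shipment leaves the factory: Sep 9, 2028 + 8 weeks = Nov 4, 2028.
The container is loaded at the origin port: Nov 4, 2028 + 6 weeks = Dec 16, 2028.
The vessel arrives at the destination port: Dec 16, 2028 + 21 days = Jan 6, 2029.
Customs clearance is granted: Jan 6, 2029 + 6 weeks = Feb 17, 2029.
Last-mile delivery is completed: Feb 17, 2029 + 44 days = Apr 2, 2029.
Mar 1, 2029 falls between when customs clearance is granted (Feb 17, 2029) and when last-mile delivery is completed (Apr 2, 2029).

Customs clearance is granted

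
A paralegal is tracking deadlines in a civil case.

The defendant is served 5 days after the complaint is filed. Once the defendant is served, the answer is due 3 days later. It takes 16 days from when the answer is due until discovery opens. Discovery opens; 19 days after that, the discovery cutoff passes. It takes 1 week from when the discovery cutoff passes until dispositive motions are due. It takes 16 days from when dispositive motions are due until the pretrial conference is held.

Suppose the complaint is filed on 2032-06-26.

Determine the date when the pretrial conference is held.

The complaint is filed: Jun 26, 2032.
The defendant is served: Jun 26, 2032 + 5 days = Jul 1, 2032.
The answer is due: Jul 1, 2032 + 3 days = Jul 4, 2032.
Discovery opens: Jul 4, 2032 + 16 days = Jul 20, 2032.
The discovery cutoff passes: Jul 20, 2032 + 19 days = Aug 8, 2032.
Dispositive motions are due: Aug 8, 2032 + 1 week = Aug 15, 2032.
The pretrial conference is held: Aug 15, 2032 + 16 days = Aug 31, 2032.

2032-08-31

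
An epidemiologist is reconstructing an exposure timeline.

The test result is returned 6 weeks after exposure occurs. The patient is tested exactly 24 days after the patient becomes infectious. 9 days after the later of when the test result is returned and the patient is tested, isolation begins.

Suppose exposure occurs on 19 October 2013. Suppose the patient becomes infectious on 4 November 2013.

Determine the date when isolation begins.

9 December 2013

Exposure occurs: Oct 19, 2013.
The test result is returned: Oct 19, 2013 + 6 weeks = Nov 30, 2013.
The patient becomes infectious: Nov 4, 2013.
The patient is tested: Nov 4, 2013 + 24 days = Nov 28, 2013.
Both prerequisites met — the test result is returned (Nov 30, 2013), the patient is tested (Nov 28, 2013); the later is Nov 30, 2013.
Isolation begins: Nov 30, 2013 + 9 days = Dec 9, 2013.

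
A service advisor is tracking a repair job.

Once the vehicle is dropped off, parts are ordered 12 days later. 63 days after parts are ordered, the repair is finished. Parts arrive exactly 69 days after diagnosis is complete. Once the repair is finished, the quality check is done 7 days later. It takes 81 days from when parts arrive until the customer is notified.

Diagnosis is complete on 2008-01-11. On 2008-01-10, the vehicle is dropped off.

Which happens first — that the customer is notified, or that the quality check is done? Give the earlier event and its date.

Diagnosis is complete: Jan 11, 2008.
Parts arrive: Jan 11, 2008 + 69 days = Mar 20, 2008.
The customer is notified: Mar 20, 2008 + 81 days = Jun 9, 2008.
The vehicle is dropped off: Jan 10, 2008.
Parts are ordered: Jan 10, 2008 + 12 days = Jan 22, 2008.
The repair is finished: Jan 22, 2008 + 63 days = Mar 25, 2008.
The quality check is done: Mar 25, 2008 + 7 days = Apr 1, 2008.
Comparing: the customer is notified on Jun 9, 2008 vs the quality check is done on Apr 1, 2008. Earlier: the quality check is done.

The quality check is done — 2008-04-01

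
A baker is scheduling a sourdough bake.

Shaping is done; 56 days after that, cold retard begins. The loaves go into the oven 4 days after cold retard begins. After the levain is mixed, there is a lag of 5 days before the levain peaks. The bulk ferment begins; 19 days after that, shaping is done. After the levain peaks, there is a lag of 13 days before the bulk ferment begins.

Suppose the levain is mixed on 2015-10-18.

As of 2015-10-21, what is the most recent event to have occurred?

The levain is mixed: Oct 18, 2015.
The levain peaks: Oct 18, 2015 + 5 days = Oct 23, 2015.
The bulk ferment begins: Oct 23, 2015 + 13 days = Nov 5, 2015.
Shaping is done: Nov 5, 2015 + 19 days = Nov 24, 2015.
Cold retard begins: Nov 24, 2015 + 56 days = Jan 19, 2016.
The loaves go into the oven: Jan 19, 2016 + 4 days = Jan 23, 2016.
Oct 21, 2015 falls between when the levain is mixed (Oct 18, 2015) and when the levain peaks (Oct 23, 2015).

The levain is mixed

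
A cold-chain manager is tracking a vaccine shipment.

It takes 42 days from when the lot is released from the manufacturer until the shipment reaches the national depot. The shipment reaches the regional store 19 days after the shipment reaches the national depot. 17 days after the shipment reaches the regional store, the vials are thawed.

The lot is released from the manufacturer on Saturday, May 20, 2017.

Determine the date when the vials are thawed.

Sunday, August 6, 2017

The lot is released from the manufacturer: May 20, 2017.
The shipment reaches the national depot: May 20, 2017 + 42 days = Jul 1, 2017.
The shipment reaches the regional store: Jul 1, 2017 + 19 days = Jul 20, 2017.
The vials are thawed: Jul 20, 2017 + 17 days = Aug 6, 2017.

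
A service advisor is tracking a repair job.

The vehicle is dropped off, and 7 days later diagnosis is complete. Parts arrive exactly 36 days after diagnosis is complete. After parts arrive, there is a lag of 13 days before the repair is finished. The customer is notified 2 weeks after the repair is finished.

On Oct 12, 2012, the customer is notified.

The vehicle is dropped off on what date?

Aug 3, 2012

The customer is notified: Oct 12, 2012.
The repair is finished: Oct 12, 2012 − 2 weeks = Sep 28, 2012.
Parts arrive: Sep 28, 2012 − 13 days = Sep 15, 2012.
Diagnosis is complete: Sep 15, 2012 − 36 days = Aug 10, 2012.
The vehicle is dropped off: Aug 10, 2012 − 7 days = Aug 3, 2012.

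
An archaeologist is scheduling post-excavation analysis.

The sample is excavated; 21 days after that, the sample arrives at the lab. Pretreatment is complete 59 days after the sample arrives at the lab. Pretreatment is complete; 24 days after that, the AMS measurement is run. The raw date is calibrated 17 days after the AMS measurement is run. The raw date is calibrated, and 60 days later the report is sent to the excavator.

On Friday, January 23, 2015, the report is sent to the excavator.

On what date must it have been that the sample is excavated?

The report is sent to the excavator: Jan 23, 2015.
The raw date is calibrated: Jan 23, 2015 − 60 days = Nov 24, 2014.
The AMS measurement is run: Nov 24, 2014 − 17 days = Nov 7, 2014.
Pretreatment is complete: Nov 7, 2014 − 24 days = Oct 14, 2014.
The sample arrives at the lab: Oct 14, 2014 − 59 days = Aug 16, 2014.
The sample is excavated: Aug 16, 2014 − 21 days = Jul 26, 2014.

Saturday, July 26, 2014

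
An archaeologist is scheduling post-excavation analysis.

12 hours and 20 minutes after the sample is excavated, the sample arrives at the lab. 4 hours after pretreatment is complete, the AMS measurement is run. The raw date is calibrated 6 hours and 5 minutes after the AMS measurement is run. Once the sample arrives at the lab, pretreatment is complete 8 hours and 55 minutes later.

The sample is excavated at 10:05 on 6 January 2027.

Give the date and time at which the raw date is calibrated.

17:25 on 7 January 2027

The sample is excavated: 10:05 Jan 6, 2027.
The sample arrives at the lab: 10:05 Jan 6, 2027 + 12h20m = 22:25 Jan 6, 2027.
Pretreatment is complete: 22:25 Jan 6, 2027 + 8h55m = 07:20 Jan 7, 2027.
The AMS measurement is run: 07:20 Jan 7, 2027 + 4h = 11:20 Jan 7, 2027.
The raw date is calibrated: 11:20 Jan 7, 2027 + 6h05m = 17:25 Jan 7, 2027.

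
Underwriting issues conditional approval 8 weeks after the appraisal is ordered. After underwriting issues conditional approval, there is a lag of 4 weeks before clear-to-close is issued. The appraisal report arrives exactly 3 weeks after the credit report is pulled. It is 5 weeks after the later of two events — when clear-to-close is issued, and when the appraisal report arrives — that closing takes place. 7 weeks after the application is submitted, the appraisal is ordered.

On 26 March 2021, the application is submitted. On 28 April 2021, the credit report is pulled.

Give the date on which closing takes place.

10 September 2021

The application is submitted: Mar 26, 2021.
The appraisal is ordered: Mar 26, 2021 + 7 weeks = May 14, 2021.
Underwriting issues conditional approval: May 14, 2021 + 8 weeks = Jul 9, 2021.
Clear-to-close is issued: Jul 9, 2021 + 4 weeks = Aug 6, 2021.
The credit report is pulled: Apr 28, 2021.
The appraisal report arrives: Apr 28, 2021 + 3 weeks = May 19, 2021.
Both prerequisites met — clear-to-close is issued (Aug 6, 2021), the appraisal report arrives (May 19, 2021); the later is Aug 6, 2021.
Closing takes place: Aug 6, 2021 + 5 weeks = Sep 10, 2021.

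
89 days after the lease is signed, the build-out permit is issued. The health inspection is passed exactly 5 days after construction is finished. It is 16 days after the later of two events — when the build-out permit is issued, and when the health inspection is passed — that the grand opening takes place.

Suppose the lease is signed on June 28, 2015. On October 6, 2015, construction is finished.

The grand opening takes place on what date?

The lease is signed: Jun 28, 2015.
The build-out permit is issued: Jun 28, 2015 + 89 days = Sep 25, 2015.
Construction is finished: Oct 6, 2015.
The health inspection is passed: Oct 6, 2015 + 5 days = Oct 11, 2015.
Both prerequisites met — the build-out permit is issued (Sep 25, 2015), the health inspection is passed (Oct 11, 2015); the later is Oct 11, 2015.
The grand opening takes place: Oct 11, 2015 + 16 days = Oct 27, 2015.

October 27, 2015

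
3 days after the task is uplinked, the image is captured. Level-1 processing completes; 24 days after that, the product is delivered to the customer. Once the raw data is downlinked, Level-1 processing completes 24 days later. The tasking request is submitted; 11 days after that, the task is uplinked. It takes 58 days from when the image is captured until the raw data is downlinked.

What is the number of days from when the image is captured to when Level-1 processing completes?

82 days

Causal path: the image is captured → the raw data is downlinked → Level-1 processing completes.
Total delay along the path: 58 + 24 = 82 days.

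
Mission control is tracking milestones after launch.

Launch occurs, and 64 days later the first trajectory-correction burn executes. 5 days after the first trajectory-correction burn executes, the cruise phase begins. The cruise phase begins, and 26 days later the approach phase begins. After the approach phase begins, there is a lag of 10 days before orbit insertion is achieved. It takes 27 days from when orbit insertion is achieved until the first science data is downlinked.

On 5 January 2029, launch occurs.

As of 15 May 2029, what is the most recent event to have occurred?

Orbit insertion is achieved

Launch occurs: Jan 5, 2029.
The first trajectory-correction burn executes: Jan 5, 2029 + 64 days = Mar 10, 2029.
The cruise phase begins: Mar 10, 2029 + 5 days = Mar 15, 2029.
The approach phase begins: Mar 15, 2029 + 26 days = Apr 10, 2029.
Orbit insertion is achieved: Apr 10, 2029 + 10 days = Apr 20, 2029.
The first science data is downlinked: Apr 20, 2029 + 27 days = May 17, 2029.
May 15, 2029 falls between when orbit insertion is achieved (Apr 20, 2029) and when the first science data is downlinked (May 17, 2029).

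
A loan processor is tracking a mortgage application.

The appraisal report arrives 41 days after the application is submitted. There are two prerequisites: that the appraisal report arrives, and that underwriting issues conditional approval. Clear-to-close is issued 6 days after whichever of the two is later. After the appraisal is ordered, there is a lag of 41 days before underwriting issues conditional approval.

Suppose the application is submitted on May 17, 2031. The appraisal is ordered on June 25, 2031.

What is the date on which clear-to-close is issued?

The application is submitted: May 17, 2031.
The appraisal report arrives: May 17, 2031 + 41 days = Jun 27, 2031.
The appraisal is ordered: Jun 25, 2031.
Underwriting issues conditional approval: Jun 25, 2031 + 41 days = Aug 5, 2031.
Both prerequisites met — the appraisal report arrives (Jun 27, 2031), underwriting issues conditional approval (Aug 5, 2031); the later is Aug 5, 2031.
Clear-to-close is issued: Aug 5, 2031 + 6 days = Aug 11, 2031.

August 11, 2031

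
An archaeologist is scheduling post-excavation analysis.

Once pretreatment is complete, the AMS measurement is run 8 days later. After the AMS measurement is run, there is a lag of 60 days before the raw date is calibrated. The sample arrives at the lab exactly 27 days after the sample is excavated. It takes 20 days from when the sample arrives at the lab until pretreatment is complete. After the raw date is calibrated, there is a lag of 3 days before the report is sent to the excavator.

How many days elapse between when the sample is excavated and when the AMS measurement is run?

55 days

Causal path: the sample is excavated → the sample arrives at the lab → pretreatment is complete → the AMS measurement is run.
Total delay along the path: 27 + 20 + 8 = 55 days.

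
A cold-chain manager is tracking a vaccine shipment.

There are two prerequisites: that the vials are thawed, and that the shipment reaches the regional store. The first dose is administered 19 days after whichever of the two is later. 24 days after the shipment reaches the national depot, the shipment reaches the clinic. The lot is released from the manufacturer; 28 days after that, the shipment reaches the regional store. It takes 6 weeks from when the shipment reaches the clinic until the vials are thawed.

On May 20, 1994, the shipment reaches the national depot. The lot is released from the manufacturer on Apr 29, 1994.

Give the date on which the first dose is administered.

Aug 13, 1994

The shipment reaches the national depot: May 20, 1994.
The shipment reaches the clinic: May 20, 1994 + 24 days = Jun 13, 1994.
The vials are thawed: Jun 13, 1994 + 6 weeks = Jul 25, 1994.
The lot is released from the manufacturer: Apr 29, 1994.
The shipment reaches the regional store: Apr 29, 1994 + 28 days = May 27, 1994.
Both prerequisites met — the vials are thawed (Jul 25, 1994), the shipment reaches the regional store (May 27, 1994); the later is Jul 25, 1994.
The first dose is administered: Jul 25, 1994 + 19 days = Aug 13, 1994.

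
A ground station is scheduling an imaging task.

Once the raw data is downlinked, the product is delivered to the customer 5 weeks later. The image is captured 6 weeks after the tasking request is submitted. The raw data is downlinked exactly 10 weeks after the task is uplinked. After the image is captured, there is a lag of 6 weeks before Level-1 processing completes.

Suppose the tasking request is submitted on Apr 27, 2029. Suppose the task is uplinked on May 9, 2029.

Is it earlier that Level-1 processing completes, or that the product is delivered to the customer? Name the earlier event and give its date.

The tasking request is submitted: Apr 27, 2029.
The image is captured: Apr 27, 2029 + 6 weeks = Jun 8, 2029.
Level-1 processing completes: Jun 8, 2029 + 6 weeks = Jul 20, 2029.
The task is uplinked: May 9, 2029.
The raw data is downlinked: May 9, 2029 + 10 weeks = Jul 18, 2029.
The product is delivered to the customer: Jul 18, 2029 + 5 weeks = Aug 22, 2029.
Comparing: Level-1 processing completes on Jul 20, 2029 vs the product is delivered to the customer on Aug 22, 2029. Earlier: Level-1 processing completes.

Level-1 processing completes — Jul 20, 2029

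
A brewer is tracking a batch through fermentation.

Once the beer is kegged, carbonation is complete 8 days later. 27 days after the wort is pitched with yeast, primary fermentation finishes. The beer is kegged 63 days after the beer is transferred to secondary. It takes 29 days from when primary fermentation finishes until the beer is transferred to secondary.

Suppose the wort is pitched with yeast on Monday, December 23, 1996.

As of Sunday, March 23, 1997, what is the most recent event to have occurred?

The beer is transferred to secondary

The wort is pitched with yeast: Dec 23, 1996.
Primary fermentation finishes: Dec 23, 1996 + 27 days = Jan 19, 1997.
The beer is transferred to secondary: Jan 19, 1997 + 29 days = Feb 17, 1997.
The beer is kegged: Feb 17, 1997 + 63 days = Apr 21, 1997.
Carbonation is complete: Apr 21, 1997 + 8 days = Apr 29, 1997.
Mar 23, 1997 falls between when the beer is transferred to secondary (Feb 17, 1997) and when the beer is kegged (Apr 21, 1997).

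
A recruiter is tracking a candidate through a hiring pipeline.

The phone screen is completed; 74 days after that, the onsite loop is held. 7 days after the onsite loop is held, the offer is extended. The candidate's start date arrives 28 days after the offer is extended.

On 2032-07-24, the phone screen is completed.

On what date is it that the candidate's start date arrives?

2032-11-10

The phone screen is completed: Jul 24, 2032.
The onsite loop is held: Jul 24, 2032 + 74 days = Oct 6, 2032.
The offer is extended: Oct 6, 2032 + 7 days = Oct 13, 2032.
The candidate's start date arrives: Oct 13, 2032 + 28 days = Nov 10, 2032.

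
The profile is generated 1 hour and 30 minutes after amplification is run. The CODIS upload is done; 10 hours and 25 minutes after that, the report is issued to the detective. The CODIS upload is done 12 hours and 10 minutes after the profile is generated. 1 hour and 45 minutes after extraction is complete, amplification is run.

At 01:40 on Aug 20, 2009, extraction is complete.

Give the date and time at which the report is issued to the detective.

03:30 on Aug 21, 2009

Extraction is complete: 01:40 Aug 20, 2009.
Amplification is run: 01:40 Aug 20, 2009 + 1h45m = 03:25 Aug 20, 2009.
The profile is generated: 03:25 Aug 20, 2009 + 1h30m = 04:55 Aug 20, 2009.
The CODIS upload is done: 04:55 Aug 20, 2009 + 12h10m = 17:05 Aug 20, 2009.
The report is issued to the detective: 17:05 Aug 20, 2009 + 10h25m = 03:30 Aug 21, 2009.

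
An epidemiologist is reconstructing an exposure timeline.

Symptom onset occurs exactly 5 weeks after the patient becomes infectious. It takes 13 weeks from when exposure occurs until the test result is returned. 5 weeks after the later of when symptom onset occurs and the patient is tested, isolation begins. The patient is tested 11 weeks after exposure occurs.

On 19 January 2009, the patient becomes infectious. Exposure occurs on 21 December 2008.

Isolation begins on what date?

The patient becomes infectious: Jan 19, 2009.
Symptom onset occurs: Jan 19, 2009 + 5 weeks = Feb 23, 2009.
Exposure occurs: Dec 21, 2008.
The patient is tested: Dec 21, 2008 + 11 weeks = Mar 8, 2009.
Both prerequisites met — symptom onset occurs (Feb 23, 2009), the patient is tested (Mar 8, 2009); the later is Mar 8, 2009.
Isolation begins: Mar 8, 2009 + 5 weeks = Apr 12, 2009.

12 April 2009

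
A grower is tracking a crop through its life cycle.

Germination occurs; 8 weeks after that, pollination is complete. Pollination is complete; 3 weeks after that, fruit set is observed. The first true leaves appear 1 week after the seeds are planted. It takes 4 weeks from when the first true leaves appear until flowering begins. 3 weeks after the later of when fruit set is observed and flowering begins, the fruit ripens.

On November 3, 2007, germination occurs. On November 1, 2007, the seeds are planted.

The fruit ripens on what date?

February 9, 2008

Germination occurs: Nov 3, 2007.
Pollination is complete: Nov 3, 2007 + 8 weeks = Dec 29, 2007.
Fruit set is observed: Dec 29, 2007 + 3 weeks = Jan 19, 2008.
The seeds are planted: Nov 1, 2007.
The first true leaves appear: Nov 1, 2007 + 1 week = Nov 8, 2007.
Flowering begins: Nov 8, 2007 + 4 weeks = Dec 6, 2007.
Both prerequisites met — fruit set is observed (Jan 19, 2008), flowering begins (Dec 6, 2007); the later is Jan 19, 2008.
The fruit ripens: Jan 19, 2008 + 3 weeks = Feb 9, 2008.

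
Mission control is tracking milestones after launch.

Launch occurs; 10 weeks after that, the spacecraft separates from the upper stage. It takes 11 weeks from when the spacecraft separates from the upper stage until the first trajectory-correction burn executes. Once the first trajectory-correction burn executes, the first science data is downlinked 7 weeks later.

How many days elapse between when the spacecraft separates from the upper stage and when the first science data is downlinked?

Causal path: the spacecraft separates from the upper stage → the first trajectory-correction burn executes → the first science data is downlinked.
Total delay along the path: 11 + 7 weeks = 18 weeks = 126 days.

126 days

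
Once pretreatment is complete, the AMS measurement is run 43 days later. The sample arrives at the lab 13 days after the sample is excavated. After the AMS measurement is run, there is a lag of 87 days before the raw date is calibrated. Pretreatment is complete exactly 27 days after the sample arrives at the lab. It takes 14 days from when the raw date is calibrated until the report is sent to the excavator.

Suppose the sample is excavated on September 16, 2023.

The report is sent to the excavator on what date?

March 18, 2024

The sample is excavated: Sep 16, 2023.
The sample arrives at the lab: Sep 16, 2023 + 13 days = Sep 29, 2023.
Pretreatment is complete: Sep 29, 2023 + 27 days = Oct 26, 2023.
The AMS measurement is run: Oct 26, 2023 + 43 days = Dec 8, 2023.
The raw date is calibrated: Dec 8, 2023 + 87 days = Mar 4, 2024.
The report is sent to the excavator: Mar 4, 2024 + 14 days = Mar 18, 2024.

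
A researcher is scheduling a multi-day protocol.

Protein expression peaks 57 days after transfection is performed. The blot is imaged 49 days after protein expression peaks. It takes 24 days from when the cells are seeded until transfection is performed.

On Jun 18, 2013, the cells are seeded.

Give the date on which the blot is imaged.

Oct 26, 2013

The cells are seeded: Jun 18, 2013.
Transfection is performed: Jun 18, 2013 + 24 days = Jul 12, 2013.
Protein expression peaks: Jul 12, 2013 + 57 days = Sep 7, 2013.
The blot is imaged: Sep 7, 2013 + 49 days = Oct 26, 2013.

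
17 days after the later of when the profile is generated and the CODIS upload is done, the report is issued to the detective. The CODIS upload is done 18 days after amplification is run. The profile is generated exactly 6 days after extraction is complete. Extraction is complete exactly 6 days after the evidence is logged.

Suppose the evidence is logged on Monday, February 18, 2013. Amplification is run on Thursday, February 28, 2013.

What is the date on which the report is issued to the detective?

Thursday, April 4, 2013

The evidence is logged: Feb 18, 2013.
Extraction is complete: Feb 18, 2013 + 6 days = Feb 24, 2013.
The profile is generated: Feb 24, 2013 + 6 days = Mar 2, 2013.
Amplification is run: Feb 28, 2013.
The CODIS upload is done: Feb 28, 2013 + 18 days = Mar 18, 2013.
Both prerequisites met — the profile is generated (Mar 2, 2013), the CODIS upload is done (Mar 18, 2013); the later is Mar 18, 2013.
The report is issued to the detective: Mar 18, 2013 + 17 days = Apr 4, 2013.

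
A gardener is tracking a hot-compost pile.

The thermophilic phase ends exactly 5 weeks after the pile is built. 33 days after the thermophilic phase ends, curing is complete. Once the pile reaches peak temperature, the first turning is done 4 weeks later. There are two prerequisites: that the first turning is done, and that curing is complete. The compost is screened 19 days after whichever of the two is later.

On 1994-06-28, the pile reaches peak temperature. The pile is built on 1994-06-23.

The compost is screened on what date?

1994-09-18

The pile reaches peak temperature: Jun 28, 1994.
The first turning is done: Jun 28, 1994 + 4 weeks = Jul 26, 1994.
The pile is built: Jun 23, 1994.
The thermophilic phase ends: Jun 23, 1994 + 5 weeks = Jul 28, 1994.
Curing is complete: Jul 28, 1994 + 33 days = Aug 30, 1994.
Both prerequisites met — the first turning is done (Jul 26, 1994), curing is complete (Aug 30, 1994); the later is Aug 30, 1994.
The compost is screened: Aug 30, 1994 + 19 days = Sep 18, 1994.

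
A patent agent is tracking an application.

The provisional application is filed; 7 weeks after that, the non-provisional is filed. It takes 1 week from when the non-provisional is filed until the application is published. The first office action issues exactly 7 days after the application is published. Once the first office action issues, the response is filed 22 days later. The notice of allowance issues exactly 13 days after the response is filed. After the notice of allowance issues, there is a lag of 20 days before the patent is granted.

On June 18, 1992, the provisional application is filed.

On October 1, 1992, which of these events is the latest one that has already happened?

The notice of allowance issues

The provisional application is filed: Jun 18, 1992.
The non-provisional is filed: Jun 18, 1992 + 7 weeks = Aug 6, 1992.
The application is published: Aug 6, 1992 + 1 week = Aug 13, 1992.
The first office action issues: Aug 13, 1992 + 7 days = Aug 20, 1992.
The response is filed: Aug 20, 1992 + 22 days = Sep 11, 1992.
The notice of allowance issues: Sep 11, 1992 + 13 days = Sep 24, 1992.
The patent is granted: Sep 24, 1992 + 20 days = Oct 14, 1992.
Oct 1, 1992 falls between when the notice of allowance issues (Sep 24, 1992) and when the patent is granted (Oct 14, 1992).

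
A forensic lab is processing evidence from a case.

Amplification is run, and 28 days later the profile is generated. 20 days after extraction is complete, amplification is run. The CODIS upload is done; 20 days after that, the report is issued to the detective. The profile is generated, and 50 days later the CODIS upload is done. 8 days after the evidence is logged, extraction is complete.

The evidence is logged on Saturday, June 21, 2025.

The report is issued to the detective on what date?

Saturday, October 25, 2025

The evidence is logged: Jun 21, 2025.
Extraction is complete: Jun 21, 2025 + 8 days = Jun 29, 2025.
Amplification is run: Jun 29, 2025 + 20 days = Jul 19, 2025.
The profile is generated: Jul 19, 2025 + 28 days = Aug 16, 2025.
The CODIS upload is done: Aug 16, 2025 + 50 days = Oct 5, 2025.
The report is issued to the detective: Oct 5, 2025 + 20 days = Oct 25, 2025.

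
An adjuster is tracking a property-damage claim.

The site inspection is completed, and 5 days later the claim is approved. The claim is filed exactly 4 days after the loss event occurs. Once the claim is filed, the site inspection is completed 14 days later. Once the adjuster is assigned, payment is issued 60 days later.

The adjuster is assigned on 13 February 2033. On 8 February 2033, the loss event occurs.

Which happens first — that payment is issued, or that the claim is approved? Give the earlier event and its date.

The adjuster is assigned: Feb 13, 2033.
Payment is issued: Feb 13, 2033 + 60 days = Apr 14, 2033.
The loss event occurs: Feb 8, 2033.
The claim is filed: Feb 8, 2033 + 4 days = Feb 12, 2033.
The site inspection is completed: Feb 12, 2033 + 14 days = Feb 26, 2033.
The claim is approved: Feb 26, 2033 + 5 days = Mar 3, 2033.
Comparing: payment is issued on Apr 14, 2033 vs the claim is approved on Mar 3, 2033. Earlier: the claim is approved.

The claim is approved — 3 March 2033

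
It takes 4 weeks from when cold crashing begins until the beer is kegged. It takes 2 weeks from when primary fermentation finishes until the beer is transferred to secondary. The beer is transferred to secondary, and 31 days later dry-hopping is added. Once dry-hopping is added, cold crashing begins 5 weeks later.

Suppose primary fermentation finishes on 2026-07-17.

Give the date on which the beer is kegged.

2026-11-02

Primary fermentation finishes: Jul 17, 2026.
The beer is transferred to secondary: Jul 17, 2026 + 2 weeks = Jul 31, 2026.
Dry-hopping is added: Jul 31, 2026 + 31 days = Aug 31, 2026.
Cold crashing begins: Aug 31, 2026 + 5 weeks = Oct 5, 2026.
The beer is kegged: Oct 5, 2026 + 4 weeks = Nov 2, 2026.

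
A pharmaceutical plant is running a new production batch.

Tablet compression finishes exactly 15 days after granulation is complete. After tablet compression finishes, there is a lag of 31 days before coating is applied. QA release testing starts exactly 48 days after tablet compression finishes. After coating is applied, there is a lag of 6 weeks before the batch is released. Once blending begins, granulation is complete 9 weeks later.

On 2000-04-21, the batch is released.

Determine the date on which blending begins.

1999-11-22

The batch is released: Apr 21, 2000.
Coating is applied: Apr 21, 2000 − 6 weeks = Mar 10, 2000.
Tablet compression finishes: Mar 10, 2000 − 31 days = Feb 8, 2000.
Granulation is complete: Feb 8, 2000 − 15 days = Jan 24, 2000.
Blending begins: Jan 24, 2000 − 9 weeks = Nov 22, 1999.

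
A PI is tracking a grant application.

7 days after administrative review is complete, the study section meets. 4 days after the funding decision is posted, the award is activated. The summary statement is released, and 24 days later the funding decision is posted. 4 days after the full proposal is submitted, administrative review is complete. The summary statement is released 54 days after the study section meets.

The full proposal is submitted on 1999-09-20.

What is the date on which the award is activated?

1999-12-22

The full proposal is submitted: Sep 20, 1999.
Administrative review is complete: Sep 20, 1999 + 4 days = Sep 24, 1999.
The study section meets: Sep 24, 1999 + 7 days = Oct 1, 1999.
The summary statement is released: Oct 1, 1999 + 54 days = Nov 24, 1999.
The funding decision is posted: Nov 24, 1999 + 24 days = Dec 18, 1999.
The award is activated: Dec 18, 1999 + 4 days = Dec 22, 1999.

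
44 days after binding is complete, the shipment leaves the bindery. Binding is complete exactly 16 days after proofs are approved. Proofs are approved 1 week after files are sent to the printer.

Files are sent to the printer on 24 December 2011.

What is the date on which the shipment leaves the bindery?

29 February 2012

Files are sent to the printer: Dec 24, 2011.
Proofs are approved: Dec 24, 2011 + 1 week = Dec 31, 2011.
Binding is complete: Dec 31, 2011 + 16 days = Jan 16, 2012.
The shipment leaves the bindery: Jan 16, 2012 + 44 days = Feb 29, 2012.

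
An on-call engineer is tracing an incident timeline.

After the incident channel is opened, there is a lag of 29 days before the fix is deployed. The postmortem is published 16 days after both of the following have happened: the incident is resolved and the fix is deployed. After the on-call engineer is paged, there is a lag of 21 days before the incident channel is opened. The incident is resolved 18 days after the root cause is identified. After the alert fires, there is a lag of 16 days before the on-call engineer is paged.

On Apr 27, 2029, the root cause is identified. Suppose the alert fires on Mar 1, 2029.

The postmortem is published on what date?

May 31, 2029

The root cause is identified: Apr 27, 2029.
The incident is resolved: Apr 27, 2029 + 18 days = May 15, 2029.
The alert fires: Mar 1, 2029.
The on-call engineer is paged: Mar 1, 2029 + 16 days = Mar 17, 2029.
The incident channel is opened: Mar 17, 2029 + 21 days = Apr 7, 2029.
The fix is deployed: Apr 7, 2029 + 29 days = May 6, 2029.
Both prerequisites met — the incident is resolved (May 15, 2029), the fix is deployed (May 6, 2029); the later is May 15, 2029.
The postmortem is published: May 15, 2029 + 16 days = May 31, 2029.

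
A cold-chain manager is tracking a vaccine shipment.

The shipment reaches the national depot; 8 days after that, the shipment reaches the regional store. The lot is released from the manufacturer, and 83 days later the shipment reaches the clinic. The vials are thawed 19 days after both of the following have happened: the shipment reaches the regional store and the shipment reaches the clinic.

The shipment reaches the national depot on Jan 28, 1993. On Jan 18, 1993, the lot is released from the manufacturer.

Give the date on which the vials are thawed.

Apr 30, 1993

The shipment reaches the national depot: Jan 28, 1993.
The shipment reaches the regional store: Jan 28, 1993 + 8 days = Feb 5, 1993.
The lot is released from the manufacturer: Jan 18, 1993.
The shipment reaches the clinic: Jan 18, 1993 + 83 days = Apr 11, 1993.
Both prerequisites met — the shipment reaches the regional store (Feb 5, 1993), the shipment reaches the clinic (Apr 11, 1993); the later is Apr 11, 1993.
The vials are thawed: Apr 11, 1993 + 19 days = Apr 30, 1993.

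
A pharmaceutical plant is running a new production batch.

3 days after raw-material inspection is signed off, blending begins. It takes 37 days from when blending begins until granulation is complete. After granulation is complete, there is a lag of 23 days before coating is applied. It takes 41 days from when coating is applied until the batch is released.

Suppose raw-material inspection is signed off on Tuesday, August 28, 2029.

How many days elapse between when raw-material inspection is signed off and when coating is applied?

63 days

Causal path: raw-material inspection is signed off → blending begins → granulation is complete → coating is applied.
Total delay along the path: 3 + 37 + 23 = 63 days.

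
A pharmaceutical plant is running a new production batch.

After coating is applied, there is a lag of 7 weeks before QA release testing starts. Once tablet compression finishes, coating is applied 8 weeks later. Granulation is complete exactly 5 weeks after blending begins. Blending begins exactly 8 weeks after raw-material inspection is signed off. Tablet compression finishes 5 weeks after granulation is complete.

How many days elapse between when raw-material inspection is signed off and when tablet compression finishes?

Causal path: raw-material inspection is signed off → blending begins → granulation is complete → tablet compression finishes.
Total delay along the path: 8 + 5 + 5 weeks = 18 weeks = 126 days.

126 days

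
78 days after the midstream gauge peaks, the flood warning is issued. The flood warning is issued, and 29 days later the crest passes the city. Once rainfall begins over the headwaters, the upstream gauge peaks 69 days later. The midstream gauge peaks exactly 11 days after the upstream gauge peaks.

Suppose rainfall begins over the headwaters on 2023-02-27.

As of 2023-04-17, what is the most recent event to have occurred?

Rainfall begins over the headwaters

Rainfall begins over the headwaters: Feb 27, 2023.
The upstream gauge peaks: Feb 27, 2023 + 69 days = May 7, 2023.
The midstream gauge peaks: May 7, 2023 + 11 days = May 18, 2023.
The flood warning is issued: May 18, 2023 + 78 days = Aug 4, 2023.
The crest passes the city: Aug 4, 2023 + 29 days = Sep 2, 2023.
Apr 17, 2023 falls between when rainfall begins over the headwaters (Feb 27, 2023) and when the upstream gauge peaks (May 7, 2023).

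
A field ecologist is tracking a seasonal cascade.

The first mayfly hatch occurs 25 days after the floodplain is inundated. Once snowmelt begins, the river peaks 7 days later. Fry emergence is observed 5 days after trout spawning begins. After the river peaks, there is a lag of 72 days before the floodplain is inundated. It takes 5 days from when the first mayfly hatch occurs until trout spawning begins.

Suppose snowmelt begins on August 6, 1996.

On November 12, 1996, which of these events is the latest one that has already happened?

The floodplain is inundated

Snowmelt begins: Aug 6, 1996.
The river peaks: Aug 6, 1996 + 7 days = Aug 13, 1996.
The floodplain is inundated: Aug 13, 1996 + 72 days = Oct 24, 1996.
The first mayfly hatch occurs: Oct 24, 1996 + 25 days = Nov 18, 1996.
Trout spawning begins: Nov 18, 1996 + 5 days = Nov 23, 1996.
Fry emergence is observed: Nov 23, 1996 + 5 days = Nov 28, 1996.
Nov 12, 1996 falls between when the floodplain is inundated (Oct 24, 1996) and when the first mayfly hatch occurs (Nov 18, 1996).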